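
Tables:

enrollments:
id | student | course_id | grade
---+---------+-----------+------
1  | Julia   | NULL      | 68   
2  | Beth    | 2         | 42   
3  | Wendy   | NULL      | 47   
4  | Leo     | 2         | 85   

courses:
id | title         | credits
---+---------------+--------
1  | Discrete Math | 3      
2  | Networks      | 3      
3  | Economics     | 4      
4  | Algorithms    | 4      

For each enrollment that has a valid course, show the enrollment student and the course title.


INNER JOIN keeps only enrollments rows whose course_id matches an id in courses. Walk through each enrollment:
  - enrollment 1 (Julia): course_id=NULL, no match -> dropped
  - enrollment 2 (Beth): course_id=2 -> matches Networks
  - enrollment 3 (Wendy): course_id=NULL, no match -> dropped
  - enrollment 4 (Leo): course_id=2 -> matches Networks
So 2 of 4 rows are dropped.

SQL:
SELECT a.student, b.title AS course
FROM enrollments a
INNER JOIN courses b ON a.course_id = b.id

Result:
student | course  
--------+---------
Beth    | Networks
Leo     | Networks


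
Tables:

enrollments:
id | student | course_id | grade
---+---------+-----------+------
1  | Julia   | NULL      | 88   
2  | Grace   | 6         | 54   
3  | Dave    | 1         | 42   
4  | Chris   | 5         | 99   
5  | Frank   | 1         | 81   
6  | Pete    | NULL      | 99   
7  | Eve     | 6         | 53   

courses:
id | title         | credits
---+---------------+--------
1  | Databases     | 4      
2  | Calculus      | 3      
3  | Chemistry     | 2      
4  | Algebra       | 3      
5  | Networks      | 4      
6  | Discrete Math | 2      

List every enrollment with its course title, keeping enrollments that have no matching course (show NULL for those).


LEFT JOIN keeps every row from enrollments (the left table); where course_id has no match in courses, the course columns become NULL. Walk through each enrollment:
  - enrollment 1 (Julia): course_id=NULL, no match -> kept with NULL
  - enrollment 2 (Grace): course_id=6 -> matches Discrete Math
  - enrollment 3 (Dave): course_id=1 -> matches Databases
  - enrollment 4 (Chris): course_id=5 -> matches Networks
  - enrollment 5 (Frank): course_id=1 -> matches Databases
  - enrollment 6 (Pete): course_id=NULL, no match -> kept with NULL
  - enrollment 7 (Eve): course_id=6 -> matches Discrete Math
All 7 rows appear; 2 have NULL course.

SQL:
SELECT a.student, b.title AS course
FROM enrollments a
LEFT JOIN courses b ON a.course_id = b.id

Result:
student | course       
--------+--------------
Julia   | NULL         
Grace   | Discrete Math
Dave    | Databases    
Chris   | Networks     
Frank   | Databases    
Pete    | NULL         
Eve     | Discrete Math


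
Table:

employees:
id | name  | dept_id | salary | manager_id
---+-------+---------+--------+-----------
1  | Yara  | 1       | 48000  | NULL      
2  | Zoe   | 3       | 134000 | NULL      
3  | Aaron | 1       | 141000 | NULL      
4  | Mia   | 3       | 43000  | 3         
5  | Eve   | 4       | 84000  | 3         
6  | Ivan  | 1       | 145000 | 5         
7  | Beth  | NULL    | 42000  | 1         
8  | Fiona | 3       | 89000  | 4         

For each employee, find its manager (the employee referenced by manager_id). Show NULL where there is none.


This is a self-join: employees is joined to a second copy of itself, matching each row's manager_id to another row's id. Use LEFT JOIN so rows with manager_id=NULL are kept.
  - employee 1 (Yara): manager_id=NULL -> NULL
  - employee 2 (Zoe): manager_id=NULL -> NULL
  - employee 3 (Aaron): manager_id=NULL -> NULL
  - employee 4 (Mia): manager_id=3 -> Aaron
  - employee 5 (Eve): manager_id=3 -> Aaron
  - employee 6 (Ivan): manager_id=5 -> Eve
  - employee 7 (Beth): manager_id=1 -> Yara
  - employee 8 (Fiona): manager_id=4 -> Mia

SQL:
SELECT a.name AS item, b.name AS manager
FROM employees a
LEFT JOIN employees b ON a.manager_id = b.id

Result:
item  | manager
------+--------
Yara  | NULL   
Zoe   | NULL   
Aaron | NULL   
Mia   | Aaron  
Eve   | Aaron  
Ivan  | Eve    
Beth  | Yara   
Fiona | Mia    


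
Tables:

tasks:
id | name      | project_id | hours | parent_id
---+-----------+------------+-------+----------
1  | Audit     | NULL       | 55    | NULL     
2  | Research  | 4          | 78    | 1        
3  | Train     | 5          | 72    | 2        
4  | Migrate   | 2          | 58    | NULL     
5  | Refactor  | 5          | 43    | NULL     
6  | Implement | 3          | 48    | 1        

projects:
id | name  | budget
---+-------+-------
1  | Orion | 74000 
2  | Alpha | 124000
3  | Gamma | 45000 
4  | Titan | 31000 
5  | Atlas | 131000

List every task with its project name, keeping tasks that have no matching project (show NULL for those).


LEFT JOIN keeps every row from tasks (the left table); where project_id has no match in projects, the project columns become NULL. Walk through each task:
  - task 1 (Audit): project_id=NULL, no match -> kept with NULL
  - task 2 (Research): project_id=4 -> matches Titan
  - task 3 (Train): project_id=5 -> matches Atlas
  - task 4 (Migrate): project_id=2 -> matches Alpha
  - task 5 (Refactor): project_id=5 -> matches Atlas
  - task 6 (Implement): project_id=3 -> matches Gamma
All 6 rows appear; 1 has NULL project.

SQL:
SELECT a.name, b.name AS project
FROM tasks a
LEFT JOIN projects b ON a.project_id = b.id

Result:
name      | project
----------+--------
Audit     | NULL   
Research  | Titan  
Train     | Atlas  
Migrate   | Alpha  
Refactor  | Atlas  
Implement | Gamma  


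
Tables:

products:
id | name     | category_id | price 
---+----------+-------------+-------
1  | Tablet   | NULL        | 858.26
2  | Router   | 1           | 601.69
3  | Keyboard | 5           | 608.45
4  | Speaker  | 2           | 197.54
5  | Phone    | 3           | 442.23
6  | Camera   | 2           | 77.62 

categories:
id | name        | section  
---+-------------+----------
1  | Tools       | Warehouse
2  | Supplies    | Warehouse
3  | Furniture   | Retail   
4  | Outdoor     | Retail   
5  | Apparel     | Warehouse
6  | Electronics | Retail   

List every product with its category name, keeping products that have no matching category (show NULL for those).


LEFT JOIN keeps every row from products (the left table); where category_id has no match in categories, the category columns become NULL. Walk through each product:
  - product 1 (Tablet): category_id=NULL, no match -> kept with NULL
  - product 2 (Router): category_id=1 -> matches Tools
  - product 3 (Keyboard): category_id=5 -> matches Apparel
  - product 4 (Speaker): category_id=2 -> matches Supplies
  - product 5 (Phone): category_id=3 -> matches Furniture
  - product 6 (Camera): category_id=2 -> matches Supplies
All 6 rows appear; 1 has NULL category.

SQL:
SELECT a.name, b.name AS category
FROM products a
LEFT JOIN categories b ON a.category_id = b.id

Result:
name     | category 
---------+----------
Tablet   | NULL     
Router   | Tools    
Keyboard | Apparel  
Speaker  | Supplies 
Phone    | Furniture
Camera   | Supplies 


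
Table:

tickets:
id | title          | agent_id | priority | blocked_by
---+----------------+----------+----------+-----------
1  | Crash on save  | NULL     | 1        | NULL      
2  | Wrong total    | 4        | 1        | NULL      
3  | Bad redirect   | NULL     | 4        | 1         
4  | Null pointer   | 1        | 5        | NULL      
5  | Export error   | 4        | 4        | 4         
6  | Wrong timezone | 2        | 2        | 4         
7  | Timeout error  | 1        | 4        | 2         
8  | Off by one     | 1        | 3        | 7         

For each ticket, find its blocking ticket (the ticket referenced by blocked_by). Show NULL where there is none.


This is a self-join: tickets is joined to a second copy of itself, matching each row's blocked_by to another row's id. Use LEFT JOIN so rows with blocked_by=NULL are kept.
  - ticket 1 (Crash on save): blocked_by=NULL -> NULL
  - ticket 2 (Wrong total): blocked_by=NULL -> NULL
  - ticket 3 (Bad redirect): blocked_by=1 -> Crash on save
  - ticket 4 (Null pointer): blocked_by=NULL -> NULL
  - ticket 5 (Export error): blocked_by=4 -> Null pointer
  - ticket 6 (Wrong timezone): blocked_by=4 -> Null pointer
  - ticket 7 (Timeout error): blocked_by=2 -> Wrong total
  - ticket 8 (Off by one): blocked_by=7 -> Timeout error

SQL:
SELECT a.title AS item, b.title AS blocked_by
FROM tickets a
LEFT JOIN tickets b ON a.blocked_by = b.id

Result:
item           | blocked_by   
---------------+--------------
Crash on save  | NULL         
Wrong total    | NULL         
Bad redirect   | Crash on save
Null pointer   | NULL         
Export error   | Null pointer 
Wrong timezone | Null pointer 
Timeout error  | Wrong total  
Off by one     | Timeout error


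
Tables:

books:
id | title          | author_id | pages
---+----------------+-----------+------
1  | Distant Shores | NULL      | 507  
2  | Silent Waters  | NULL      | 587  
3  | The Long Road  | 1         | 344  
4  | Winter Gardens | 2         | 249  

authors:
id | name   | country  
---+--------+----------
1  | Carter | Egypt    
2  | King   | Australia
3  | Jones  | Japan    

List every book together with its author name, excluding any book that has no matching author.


INNER JOIN keeps only books rows whose author_id matches an id in authors. Walk through each book:
  - book 1 (Distant Shores): author_id=NULL, no match -> dropped
  - book 2 (Silent Waters): author_id=NULL, no match -> dropped
  - book 3 (The Long Road): author_id=1 -> matches Carter
  - book 4 (Winter Gardens): author_id=2 -> matches King
So 2 of 4 rows are dropped.

SQL:
SELECT a.title, b.name AS author
FROM books a
INNER JOIN authors b ON a.author_id = b.id

Result:
title          | author
---------------+-------
The Long Road  | Carter
Winter Gardens | King  


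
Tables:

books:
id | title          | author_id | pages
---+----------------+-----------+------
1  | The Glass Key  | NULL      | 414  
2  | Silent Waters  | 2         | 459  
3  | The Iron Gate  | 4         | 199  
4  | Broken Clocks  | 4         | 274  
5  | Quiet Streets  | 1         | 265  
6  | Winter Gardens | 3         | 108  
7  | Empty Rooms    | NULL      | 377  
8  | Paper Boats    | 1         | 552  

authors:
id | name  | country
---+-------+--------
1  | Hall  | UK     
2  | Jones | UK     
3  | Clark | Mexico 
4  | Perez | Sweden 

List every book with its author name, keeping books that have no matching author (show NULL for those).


LEFT JOIN keeps every row from books (the left table); where author_id has no match in authors, the author columns become NULL. Walk through each book:
  - book 1 (The Glass Key): author_id=NULL, no match -> kept with NULL
  - book 2 (Silent Waters): author_id=2 -> matches Jones
  - book 3 (The Iron Gate): author_id=4 -> matches Perez
  - book 4 (Broken Clocks): author_id=4 -> matches Perez
  - book 5 (Quiet Streets): author_id=1 -> matches Hall
  - book 6 (Winter Gardens): author_id=3 -> matches Clark
  - book 7 (Empty Rooms): author_id=NULL, no match -> kept with NULL
  - book 8 (Paper Boats): author_id=1 -> matches Hall
All 8 rows appear; 2 have NULL author.

SQL:
SELECT a.title, b.name AS author
FROM books a
LEFT JOIN authors b ON a.author_id = b.id

Result:
title          | author
---------------+-------
The Glass Key  | NULL  
Silent Waters  | Jones 
The Iron Gate  | Perez 
Broken Clocks  | Perez 
Quiet Streets  | Hall  
Winter Gardens | Clark 
Empty Rooms    | NULL  
Paper Boats    | Hall  


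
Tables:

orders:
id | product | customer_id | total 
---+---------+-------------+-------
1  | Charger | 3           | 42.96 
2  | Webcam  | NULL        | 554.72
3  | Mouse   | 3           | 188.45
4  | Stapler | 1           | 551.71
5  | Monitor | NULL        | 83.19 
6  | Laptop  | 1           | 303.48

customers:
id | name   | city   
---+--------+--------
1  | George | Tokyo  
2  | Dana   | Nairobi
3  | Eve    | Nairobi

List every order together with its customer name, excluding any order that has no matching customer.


INNER JOIN keeps only orders rows whose customer_id matches an id in customers. Walk through each order:
  - order 1 (Charger): customer_id=3 -> matches Eve
  - order 2 (Webcam): customer_id=NULL, no match -> dropped
  - order 3 (Mouse): customer_id=3 -> matches Eve
  - order 4 (Stapler): customer_id=1 -> matches George
  - order 5 (Monitor): customer_id=NULL, no match -> dropped
  - order 6 (Laptop): customer_id=1 -> matches George
So 2 of 6 rows are dropped.

SQL:
SELECT a.product, b.name AS customer
FROM orders a
INNER JOIN customers b ON a.customer_id = b.id

Result:
product | customer
--------+---------
Charger | Eve     
Mouse   | Eve     
Stapler | George  
Laptop  | George  


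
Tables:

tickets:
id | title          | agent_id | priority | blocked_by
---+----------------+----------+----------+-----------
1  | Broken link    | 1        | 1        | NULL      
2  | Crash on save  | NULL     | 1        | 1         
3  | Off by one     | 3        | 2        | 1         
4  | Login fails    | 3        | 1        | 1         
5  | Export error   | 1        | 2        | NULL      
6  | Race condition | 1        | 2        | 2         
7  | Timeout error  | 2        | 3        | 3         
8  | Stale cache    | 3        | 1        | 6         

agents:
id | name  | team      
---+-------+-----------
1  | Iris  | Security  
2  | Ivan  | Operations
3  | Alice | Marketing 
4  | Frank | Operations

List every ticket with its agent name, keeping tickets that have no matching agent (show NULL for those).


LEFT JOIN keeps every row from tickets (the left table); where agent_id has no match in agents, the agent columns become NULL. Walk through each ticket:
  - ticket 1 (Broken link): agent_id=1 -> matches Iris
  - ticket 2 (Crash on save): agent_id=NULL, no match -> kept with NULL
  - ticket 3 (Off by one): agent_id=3 -> matches Alice
  - ticket 4 (Login fails): agent_id=3 -> matches Alice
  - ticket 5 (Export error): agent_id=1 -> matches Iris
  - ticket 6 (Race condition): agent_id=1 -> matches Iris
  - ticket 7 (Timeout error): agent_id=2 -> matches Ivan
  - ticket 8 (Stale cache): agent_id=3 -> matches Alice
All 8 rows appear; 1 has NULL agent.

SQL:
SELECT a.title, b.name AS agent
FROM tickets a
LEFT JOIN agents b ON a.agent_id = b.id

Result:
title          | agent
---------------+------
Broken link    | Iris 
Crash on save  | NULL 
Off by one     | Alice
Login fails    | Alice
Export error   | Iris 
Race condition | Iris 
Timeout error  | Ivan 
Stale cache    | Alice


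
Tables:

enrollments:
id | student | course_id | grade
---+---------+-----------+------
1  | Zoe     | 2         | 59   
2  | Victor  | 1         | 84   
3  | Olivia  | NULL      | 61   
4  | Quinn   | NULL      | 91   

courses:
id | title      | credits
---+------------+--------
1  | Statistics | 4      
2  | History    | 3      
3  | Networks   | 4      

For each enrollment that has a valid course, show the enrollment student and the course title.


INNER JOIN keeps only enrollments rows whose course_id matches an id in courses. Walk through each enrollment:
  - enrollment 1 (Zoe): course_id=2 -> matches History
  - enrollment 2 (Victor): course_id=1 -> matches Statistics
  - enrollment 3 (Olivia): course_id=NULL, no match -> dropped
  - enrollment 4 (Quinn): course_id=NULL, no match -> dropped
So 2 of 4 rows are dropped.

SQL:
SELECT a.student, b.title AS course
FROM enrollments a
INNER JOIN courses b ON a.course_id = b.id

Result:
student | course    
--------+-----------
Zoe     | History   
Victor  | Statistics


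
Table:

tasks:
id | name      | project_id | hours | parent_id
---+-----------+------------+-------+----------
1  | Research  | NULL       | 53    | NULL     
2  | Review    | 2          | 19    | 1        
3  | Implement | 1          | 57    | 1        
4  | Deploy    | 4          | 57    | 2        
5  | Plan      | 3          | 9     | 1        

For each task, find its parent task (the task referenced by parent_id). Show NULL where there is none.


This is a self-join: tasks is joined to a second copy of itself, matching each row's parent_id to another row's id. Use LEFT JOIN so rows with parent_id=NULL are kept.
  - task 1 (Research): parent_id=NULL -> NULL
  - task 2 (Review): parent_id=1 -> Research
  - task 3 (Implement): parent_id=1 -> Research
  - task 4 (Deploy): parent_id=2 -> Review
  - task 5 (Plan): parent_id=1 -> Research

SQL:
SELECT a.name AS item, b.name AS parent
FROM tasks a
LEFT JOIN tasks b ON a.parent_id = b.id

Result:
item      | parent  
----------+---------
Research  | NULL    
Review    | Research
Implement | Research
Deploy    | Review  
Plan      | Research


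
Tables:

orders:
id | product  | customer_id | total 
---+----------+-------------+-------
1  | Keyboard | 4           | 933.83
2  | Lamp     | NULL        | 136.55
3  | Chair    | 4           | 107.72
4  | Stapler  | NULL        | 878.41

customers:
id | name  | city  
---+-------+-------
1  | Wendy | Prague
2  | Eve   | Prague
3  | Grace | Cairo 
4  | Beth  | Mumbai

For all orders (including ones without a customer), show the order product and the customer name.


LEFT JOIN keeps every row from orders (the left table); where customer_id has no match in customers, the customer columns become NULL. Walk through each order:
  - order 1 (Keyboard): customer_id=4 -> matches Beth
  - order 2 (Lamp): customer_id=NULL, no match -> kept with NULL
  - order 3 (Chair): customer_id=4 -> matches Beth
  - order 4 (Stapler): customer_id=NULL, no match -> kept with NULL
All 4 rows appear; 2 have NULL customer.

SQL:
SELECT a.product, b.name AS customer
FROM orders a
LEFT JOIN customers b ON a.customer_id = b.id

Result:
product  | customer
---------+---------
Keyboard | Beth    
Lamp     | NULL    
Chair    | Beth    
Stapler  | NULL    


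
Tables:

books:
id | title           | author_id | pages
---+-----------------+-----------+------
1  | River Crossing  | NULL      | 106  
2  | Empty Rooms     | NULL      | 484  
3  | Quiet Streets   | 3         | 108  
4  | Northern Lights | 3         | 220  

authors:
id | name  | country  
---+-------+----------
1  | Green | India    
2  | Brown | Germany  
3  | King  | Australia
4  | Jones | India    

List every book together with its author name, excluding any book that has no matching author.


INNER JOIN keeps only books rows whose author_id matches an id in authors. Walk through each book:
  - book 1 (River Crossing): author_id=NULL, no match -> dropped
  - book 2 (Empty Rooms): author_id=NULL, no match -> dropped
  - book 3 (Quiet Streets): author_id=3 -> matches King
  - book 4 (Northern Lights): author_id=3 -> matches King
So 2 of 4 rows are dropped.

SQL:
SELECT a.title, b.name AS author
FROM books a
INNER JOIN authors b ON a.author_id = b.id

Result:
title           | author
----------------+-------
Quiet Streets   | King  
Northern Lights | King  


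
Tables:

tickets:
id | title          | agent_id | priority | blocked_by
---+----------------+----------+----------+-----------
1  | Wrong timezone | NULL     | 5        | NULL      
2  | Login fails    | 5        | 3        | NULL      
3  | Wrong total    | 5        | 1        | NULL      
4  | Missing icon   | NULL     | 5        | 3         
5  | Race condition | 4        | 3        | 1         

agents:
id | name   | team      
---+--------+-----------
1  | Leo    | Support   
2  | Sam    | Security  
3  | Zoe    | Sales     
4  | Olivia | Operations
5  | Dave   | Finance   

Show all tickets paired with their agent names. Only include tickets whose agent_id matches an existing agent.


INNER JOIN keeps only tickets rows whose agent_id matches an id in agents. Walk through each ticket:
  - ticket 1 (Wrong timezone): agent_id=NULL, no match -> dropped
  - ticket 2 (Login fails): agent_id=5 -> matches Dave
  - ticket 3 (Wrong total): agent_id=5 -> matches Dave
  - ticket 4 (Missing icon): agent_id=NULL, no match -> dropped
  - ticket 5 (Race condition): agent_id=4 -> matches Olivia
So 2 of 5 rows are dropped.

SQL:
SELECT a.title, b.name AS agent
FROM tickets a
INNER JOIN agents b ON a.agent_id = b.id

Result:
title          | agent 
---------------+-------
Login fails    | Dave  
Wrong total    | Dave  
Race condition | Olivia


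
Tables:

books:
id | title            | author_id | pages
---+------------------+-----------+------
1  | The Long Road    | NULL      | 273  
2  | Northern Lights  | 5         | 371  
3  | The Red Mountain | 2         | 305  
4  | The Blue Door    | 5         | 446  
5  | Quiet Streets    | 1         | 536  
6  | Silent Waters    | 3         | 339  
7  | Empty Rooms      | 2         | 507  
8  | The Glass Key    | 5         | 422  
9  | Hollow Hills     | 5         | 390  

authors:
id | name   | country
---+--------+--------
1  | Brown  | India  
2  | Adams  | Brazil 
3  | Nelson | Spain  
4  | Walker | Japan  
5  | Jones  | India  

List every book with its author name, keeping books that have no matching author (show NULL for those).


LEFT JOIN keeps every row from books (the left table); where author_id has no match in authors, the author columns become NULL. Walk through each book:
  - book 1 (The Long Road): author_id=NULL, no match -> kept with NULL
  - book 2 (Northern Lights): author_id=5 -> matches Jones
  - book 3 (The Red Mountain): author_id=2 -> matches Adams
  - book 4 (The Blue Door): author_id=5 -> matches Jones
  - book 5 (Quiet Streets): author_id=1 -> matches Brown
  - book 6 (Silent Waters): author_id=3 -> matches Nelson
  - book 7 (Empty Rooms): author_id=2 -> matches Adams
  - book 8 (The Glass Key): author_id=5 -> matches Jones
  - book 9 (Hollow Hills): author_id=5 -> matches Jones
All 9 rows appear; 1 has NULL author.

SQL:
SELECT a.title, b.name AS author
FROM books a
LEFT JOIN authors b ON a.author_id = b.id

Result:
title            | author
-----------------+-------
The Long Road    | NULL  
Northern Lights  | Jones 
The Red Mountain | Adams 
The Blue Door    | Jones 
Quiet Streets    | Brown 
Silent Waters    | Nelson
Empty Rooms      | Adams 
The Glass Key    | Jones 
Hollow Hills     | Jones 


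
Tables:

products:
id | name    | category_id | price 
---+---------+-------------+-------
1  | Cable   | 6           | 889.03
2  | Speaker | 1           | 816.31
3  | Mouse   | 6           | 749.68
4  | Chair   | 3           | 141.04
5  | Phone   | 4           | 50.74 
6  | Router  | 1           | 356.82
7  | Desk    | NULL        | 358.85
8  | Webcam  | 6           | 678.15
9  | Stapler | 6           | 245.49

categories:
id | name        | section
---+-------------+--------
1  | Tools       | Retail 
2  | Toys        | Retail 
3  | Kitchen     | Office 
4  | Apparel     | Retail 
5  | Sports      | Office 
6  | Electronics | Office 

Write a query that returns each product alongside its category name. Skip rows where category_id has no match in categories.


INNER JOIN keeps only products rows whose category_id matches an id in categories. Walk through each product:
  - product 1 (Cable): category_id=6 -> matches Electronics
  - product 2 (Speaker): category_id=1 -> matches Tools
  - product 3 (Mouse): category_id=6 -> matches Electronics
  - product 4 (Chair): category_id=3 -> matches Kitchen
  - product 5 (Phone): category_id=4 -> matches Apparel
  - product 6 (Router): category_id=1 -> matches Tools
  - product 7 (Desk): category_id=NULL, no match -> dropped
  - product 8 (Webcam): category_id=6 -> matches Electronics
  - product 9 (Stapler): category_id=6 -> matches Electronics
So 1 of 9 rows is dropped.

SQL:
SELECT a.name, b.name AS category
FROM products a
INNER JOIN categories b ON a.category_id = b.id

Result:
name    | category   
--------+------------
Cable   | Electronics
Speaker | Tools      
Mouse   | Electronics
Chair   | Kitchen    
Phone   | Apparel    
Router  | Tools      
Webcam  | Electronics
Stapler | Electronics


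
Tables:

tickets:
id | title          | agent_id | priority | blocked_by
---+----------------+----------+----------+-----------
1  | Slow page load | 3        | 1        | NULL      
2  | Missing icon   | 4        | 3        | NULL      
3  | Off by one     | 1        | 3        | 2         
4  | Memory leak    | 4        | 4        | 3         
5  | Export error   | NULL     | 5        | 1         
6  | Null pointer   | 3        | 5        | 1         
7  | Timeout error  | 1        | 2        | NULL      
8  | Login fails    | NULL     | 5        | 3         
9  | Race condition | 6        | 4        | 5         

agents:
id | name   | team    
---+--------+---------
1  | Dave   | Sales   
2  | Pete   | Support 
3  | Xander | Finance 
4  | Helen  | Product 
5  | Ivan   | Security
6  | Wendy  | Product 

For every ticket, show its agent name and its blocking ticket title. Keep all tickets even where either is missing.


Two LEFT JOINs from the same base table tickets: one to agents via agent_id, one to tickets itself via blocked_by. Both are LEFT so every ticket is preserved.
Match against agents:
  - ticket 1 (Slow page load): agent_id=3 -> matches Xander
  - ticket 2 (Missing icon): agent_id=4 -> matches Helen
  - ticket 3 (Off by one): agent_id=1 -> matches Dave
  - ticket 4 (Memory leak): agent_id=4 -> matches Helen
  - ticket 5 (Export error): agent_id=NULL, no match -> kept with NULL
  - ticket 6 (Null pointer): agent_id=3 -> matches Xander
  - ticket 7 (Timeout error): agent_id=1 -> matches Dave
  - ticket 8 (Login fails): agent_id=NULL, no match -> kept with NULL
  - ticket 9 (Race condition): agent_id=6 -> matches Wendy
Match against tickets (self):
  - ticket 1 (Slow page load): blocked_by=NULL -> NULL
  - ticket 2 (Missing icon): blocked_by=NULL -> NULL
  - ticket 3 (Off by one): blocked_by=2 -> Missing icon
  - ticket 4 (Memory leak): blocked_by=3 -> Off by one
  - ticket 5 (Export error): blocked_by=1 -> Slow page load
  - ticket 6 (Null pointer): blocked_by=1 -> Slow page load
  - ticket 7 (Timeout error): blocked_by=NULL -> NULL
  - ticket 8 (Login fails): blocked_by=3 -> Off by one
  - ticket 9 (Race condition): blocked_by=5 -> Export error

SQL:
SELECT a.title, b.name AS agent, c.title AS blocked_by
FROM tickets a
LEFT JOIN agents b ON a.agent_id = b.id
LEFT JOIN tickets c ON a.blocked_by = c.id

Result:
title          | agent  | blocked_by    
---------------+--------+---------------
Slow page load | Xander | NULL          
Missing icon   | Helen  | NULL          
Off by one     | Dave   | Missing icon  
Memory leak    | Helen  | Off by one    
Export error   | NULL   | Slow page load
Null pointer   | Xander | Slow page load
Timeout error  | Dave   | NULL          
Login fails    | NULL   | Off by one    
Race condition | Wendy  | Export error  


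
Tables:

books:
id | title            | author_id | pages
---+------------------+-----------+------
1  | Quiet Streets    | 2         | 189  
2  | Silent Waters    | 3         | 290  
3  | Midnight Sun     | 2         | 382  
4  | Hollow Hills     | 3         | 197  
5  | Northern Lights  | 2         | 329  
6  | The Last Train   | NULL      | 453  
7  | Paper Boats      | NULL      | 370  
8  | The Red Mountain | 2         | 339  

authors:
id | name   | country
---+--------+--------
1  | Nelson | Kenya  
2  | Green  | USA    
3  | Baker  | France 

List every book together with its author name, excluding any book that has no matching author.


INNER JOIN keeps only books rows whose author_id matches an id in authors. Walk through each book:
  - book 1 (Quiet Streets): author_id=2 -> matches Green
  - book 2 (Silent Waters): author_id=3 -> matches Baker
  - book 3 (Midnight Sun): author_id=2 -> matches Green
  - book 4 (Hollow Hills): author_id=3 -> matches Baker
  - book 5 (Northern Lights): author_id=2 -> matches Green
  - book 6 (The Last Train): author_id=NULL, no match -> dropped
  - book 7 (Paper Boats): author_id=NULL, no match -> dropped
  - book 8 (The Red Mountain): author_id=2 -> matches Green
So 2 of 8 rows are dropped.

SQL:
SELECT a.title, b.name AS author
FROM books a
INNER JOIN authors b ON a.author_id = b.id

Result:
title            | author
-----------------+-------
Quiet Streets    | Green 
Silent Waters    | Baker 
Midnight Sun     | Green 
Hollow Hills     | Baker 
Northern Lights  | Green 
The Red Mountain | Green 


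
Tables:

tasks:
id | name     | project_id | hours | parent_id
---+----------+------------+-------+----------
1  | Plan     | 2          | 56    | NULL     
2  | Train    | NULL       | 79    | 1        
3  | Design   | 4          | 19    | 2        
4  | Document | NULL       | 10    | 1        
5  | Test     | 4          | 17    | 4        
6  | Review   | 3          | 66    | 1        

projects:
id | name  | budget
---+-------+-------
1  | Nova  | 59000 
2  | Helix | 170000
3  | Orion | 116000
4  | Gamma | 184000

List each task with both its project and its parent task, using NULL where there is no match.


Two LEFT JOINs from the same base table tasks: one to projects via project_id, one to tasks itself via parent_id. Both are LEFT so every task is preserved.
Match against projects:
  - task 1 (Plan): project_id=2 -> matches Helix
  - task 2 (Train): project_id=NULL, no match -> kept with NULL
  - task 3 (Design): project_id=4 -> matches Gamma
  - task 4 (Document): project_id=NULL, no match -> kept with NULL
  - task 5 (Test): project_id=4 -> matches Gamma
  - task 6 (Review): project_id=3 -> matches Orion
Match against tasks (self):
  - task 1 (Plan): parent_id=NULL -> NULL
  - task 2 (Train): parent_id=1 -> Plan
  - task 3 (Design): parent_id=2 -> Train
  - task 4 (Document): parent_id=1 -> Plan
  - task 5 (Test): parent_id=4 -> Document
  - task 6 (Review): parent_id=1 -> Plan

SQL:
SELECT a.name, b.name AS project, c.name AS parent
FROM tasks a
LEFT JOIN projects b ON a.project_id = b.id
LEFT JOIN tasks c ON a.parent_id = c.id

Result:
name     | project | parent  
---------+---------+---------
Plan     | Helix   | NULL    
Train    | NULL    | Plan    
Design   | Gamma   | Train   
Document | NULL    | Plan    
Test     | Gamma   | Document
Review   | Orion   | Plan    


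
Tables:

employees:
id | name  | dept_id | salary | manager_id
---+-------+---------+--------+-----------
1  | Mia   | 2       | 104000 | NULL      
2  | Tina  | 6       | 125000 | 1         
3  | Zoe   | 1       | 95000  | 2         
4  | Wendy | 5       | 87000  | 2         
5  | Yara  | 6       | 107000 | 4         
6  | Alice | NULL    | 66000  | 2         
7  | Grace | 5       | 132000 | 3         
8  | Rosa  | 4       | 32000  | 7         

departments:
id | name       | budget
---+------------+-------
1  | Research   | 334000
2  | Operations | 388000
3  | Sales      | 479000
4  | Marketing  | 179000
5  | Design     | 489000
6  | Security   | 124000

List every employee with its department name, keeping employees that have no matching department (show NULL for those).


LEFT JOIN keeps every row from employees (the left table); where dept_id has no match in departments, the department columns become NULL. Walk through each employee:
  - employee 1 (Mia): dept_id=2 -> matches Operations
  - employee 2 (Tina): dept_id=6 -> matches Security
  - employee 3 (Zoe): dept_id=1 -> matches Research
  - employee 4 (Wendy): dept_id=5 -> matches Design
  - employee 5 (Yara): dept_id=6 -> matches Security
  - employee 6 (Alice): dept_id=NULL, no match -> kept with NULL
  - employee 7 (Grace): dept_id=5 -> matches Design
  - employee 8 (Rosa): dept_id=4 -> matches Marketing
All 8 rows appear; 1 has NULL department.

SQL:
SELECT a.name, b.name AS department
FROM employees a
LEFT JOIN departments b ON a.dept_id = b.id

Result:
name  | department
------+-----------
Mia   | Operations
Tina  | Security  
Zoe   | Research  
Wendy | Design    
Yara  | Security  
Alice | NULL      
Grace | Design    
Rosa  | Marketing 


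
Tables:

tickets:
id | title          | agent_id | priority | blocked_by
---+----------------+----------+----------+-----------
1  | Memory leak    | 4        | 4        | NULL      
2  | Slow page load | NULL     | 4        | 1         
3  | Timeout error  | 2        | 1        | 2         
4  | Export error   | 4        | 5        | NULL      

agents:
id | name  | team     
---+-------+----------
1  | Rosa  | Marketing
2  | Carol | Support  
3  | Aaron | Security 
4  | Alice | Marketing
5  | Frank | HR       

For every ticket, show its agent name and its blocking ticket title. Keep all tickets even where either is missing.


Two LEFT JOINs from the same base table tickets: one to agents via agent_id, one to tickets itself via blocked_by. Both are LEFT so every ticket is preserved.
Match against agents:
  - ticket 1 (Memory leak): agent_id=4 -> matches Alice
  - ticket 2 (Slow page load): agent_id=NULL, no match -> kept with NULL
  - ticket 3 (Timeout error): agent_id=2 -> matches Carol
  - ticket 4 (Export error): agent_id=4 -> matches Alice
Match against tickets (self):
  - ticket 1 (Memory leak): blocked_by=NULL -> NULL
  - ticket 2 (Slow page load): blocked_by=1 -> Memory leak
  - ticket 3 (Timeout error): blocked_by=2 -> Slow page load
  - ticket 4 (Export error): blocked_by=NULL -> NULL

SQL:
SELECT a.title, b.name AS agent, c.title AS blocked_by
FROM tickets a
LEFT JOIN agents b ON a.agent_id = b.id
LEFT JOIN tickets c ON a.blocked_by = c.id

Result:
title          | agent | blocked_by    
---------------+-------+---------------
Memory leak    | Alice | NULL          
Slow page load | NULL  | Memory leak   
Timeout error  | Carol | Slow page load
Export error   | Alice | NULL          


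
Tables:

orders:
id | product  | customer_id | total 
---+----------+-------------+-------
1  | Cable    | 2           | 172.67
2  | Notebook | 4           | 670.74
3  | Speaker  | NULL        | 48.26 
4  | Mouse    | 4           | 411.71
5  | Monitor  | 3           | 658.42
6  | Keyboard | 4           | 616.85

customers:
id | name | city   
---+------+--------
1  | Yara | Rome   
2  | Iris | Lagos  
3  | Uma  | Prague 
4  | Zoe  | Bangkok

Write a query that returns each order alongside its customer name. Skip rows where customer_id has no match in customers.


INNER JOIN keeps only orders rows whose customer_id matches an id in customers. Walk through each order:
  - order 1 (Cable): customer_id=2 -> matches Iris
  - order 2 (Notebook): customer_id=4 -> matches Zoe
  - order 3 (Speaker): customer_id=NULL, no match -> dropped
  - order 4 (Mouse): customer_id=4 -> matches Zoe
  - order 5 (Monitor): customer_id=3 -> matches Uma
  - order 6 (Keyboard): customer_id=4 -> matches Zoe
So 1 of 6 rows is dropped.

SQL:
SELECT a.product, b.name AS customer
FROM orders a
INNER JOIN customers b ON a.customer_id = b.id

Result:
product  | customer
---------+---------
Cable    | Iris    
Notebook | Zoe     
Mouse    | Zoe     
Monitor  | Uma     
Keyboard | Zoe     


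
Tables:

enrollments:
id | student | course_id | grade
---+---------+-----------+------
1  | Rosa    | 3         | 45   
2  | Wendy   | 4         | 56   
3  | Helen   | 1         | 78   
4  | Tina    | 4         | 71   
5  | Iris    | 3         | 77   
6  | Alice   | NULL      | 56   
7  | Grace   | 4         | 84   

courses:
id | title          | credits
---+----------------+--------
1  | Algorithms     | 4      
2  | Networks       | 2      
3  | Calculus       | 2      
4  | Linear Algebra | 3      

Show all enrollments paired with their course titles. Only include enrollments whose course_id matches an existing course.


INNER JOIN keeps only enrollments rows whose course_id matches an id in courses. Walk through each enrollment:
  - enrollment 1 (Rosa): course_id=3 -> matches Calculus
  - enrollment 2 (Wendy): course_id=4 -> matches Linear Algebra
  - enrollment 3 (Helen): course_id=1 -> matches Algorithms
  - enrollment 4 (Tina): course_id=4 -> matches Linear Algebra
  - enrollment 5 (Iris): course_id=3 -> matches Calculus
  - enrollment 6 (Alice): course_id=NULL, no match -> dropped
  - enrollment 7 (Grace): course_id=4 -> matches Linear Algebra
So 1 of 7 rows is dropped.

SQL:
SELECT a.student, b.title AS course
FROM enrollments a
INNER JOIN courses b ON a.course_id = b.id

Result:
student | course        
--------+---------------
Rosa    | Calculus      
Wendy   | Linear Algebra
Helen   | Algorithms    
Tina    | Linear Algebra
Iris    | Calculus      
Grace   | Linear Algebra


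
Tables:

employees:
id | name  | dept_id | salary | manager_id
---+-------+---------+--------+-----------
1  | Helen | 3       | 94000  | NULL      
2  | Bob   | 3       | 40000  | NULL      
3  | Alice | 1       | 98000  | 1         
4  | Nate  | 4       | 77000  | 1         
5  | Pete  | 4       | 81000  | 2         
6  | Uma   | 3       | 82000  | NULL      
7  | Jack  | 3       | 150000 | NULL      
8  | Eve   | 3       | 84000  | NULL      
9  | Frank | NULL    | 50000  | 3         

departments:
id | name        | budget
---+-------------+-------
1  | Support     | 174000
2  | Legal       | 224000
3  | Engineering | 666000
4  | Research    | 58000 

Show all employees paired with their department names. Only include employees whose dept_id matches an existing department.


INNER JOIN keeps only employees rows whose dept_id matches an id in departments. Walk through each employee:
  - employee 1 (Helen): dept_id=3 -> matches Engineering
  - employee 2 (Bob): dept_id=3 -> matches Engineering
  - employee 3 (Alice): dept_id=1 -> matches Support
  - employee 4 (Nate): dept_id=4 -> matches Research
  - employee 5 (Pete): dept_id=4 -> matches Research
  - employee 6 (Uma): dept_id=3 -> matches Engineering
  - employee 7 (Jack): dept_id=3 -> matches Engineering
  - employee 8 (Eve): dept_id=3 -> matches Engineering
  - employee 9 (Frank): dept_id=NULL, no match -> dropped
So 1 of 9 rows is dropped.

SQL:
SELECT a.name, b.name AS department
FROM employees a
INNER JOIN departments b ON a.dept_id = b.id

Result:
name  | department 
------+------------
Helen | Engineering
Bob   | Engineering
Alice | Support    
Nate  | Research   
Pete  | Research   
Uma   | Engineering
Jack  | Engineering
Eve   | Engineering


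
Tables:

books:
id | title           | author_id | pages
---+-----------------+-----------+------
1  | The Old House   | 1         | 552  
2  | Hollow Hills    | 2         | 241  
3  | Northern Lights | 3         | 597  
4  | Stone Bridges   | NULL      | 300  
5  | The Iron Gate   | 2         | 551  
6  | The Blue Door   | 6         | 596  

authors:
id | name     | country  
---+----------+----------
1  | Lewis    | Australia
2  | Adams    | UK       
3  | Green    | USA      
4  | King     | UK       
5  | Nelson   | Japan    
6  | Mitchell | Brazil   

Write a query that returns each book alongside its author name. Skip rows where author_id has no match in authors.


INNER JOIN keeps only books rows whose author_id matches an id in authors. Walk through each book:
  - book 1 (The Old House): author_id=1 -> matches Lewis
  - book 2 (Hollow Hills): author_id=2 -> matches Adams
  - book 3 (Northern Lights): author_id=3 -> matches Green
  - book 4 (Stone Bridges): author_id=NULL, no match -> dropped
  - book 5 (The Iron Gate): author_id=2 -> matches Adams
  - book 6 (The Blue Door): author_id=6 -> matches Mitchell
So 1 of 6 rows is dropped.

SQL:
SELECT a.title, b.name AS author
FROM books a
INNER JOIN authors b ON a.author_id = b.id

Result:
title           | author  
----------------+---------
The Old House   | Lewis   
Hollow Hills    | Adams   
Northern Lights | Green   
The Iron Gate   | Adams   
The Blue Door   | Mitchell


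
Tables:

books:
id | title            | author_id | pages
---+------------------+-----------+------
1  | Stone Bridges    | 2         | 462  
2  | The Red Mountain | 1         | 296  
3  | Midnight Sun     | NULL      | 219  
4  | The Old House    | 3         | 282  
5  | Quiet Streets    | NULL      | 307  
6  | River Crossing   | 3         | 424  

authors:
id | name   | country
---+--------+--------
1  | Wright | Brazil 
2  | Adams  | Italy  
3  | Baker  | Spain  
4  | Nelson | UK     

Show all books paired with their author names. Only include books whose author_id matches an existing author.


INNER JOIN keeps only books rows whose author_id matches an id in authors. Walk through each book:
  - book 1 (Stone Bridges): author_id=2 -> matches Adams
  - book 2 (The Red Mountain): author_id=1 -> matches Wright
  - book 3 (Midnight Sun): author_id=NULL, no match -> dropped
  - book 4 (The Old House): author_id=3 -> matches Baker
  - book 5 (Quiet Streets): author_id=NULL, no match -> dropped
  - book 6 (River Crossing): author_id=3 -> matches Baker
So 2 of 6 rows are dropped.

SQL:
SELECT a.title, b.name AS author
FROM books a
INNER JOIN authors b ON a.author_id = b.id

Result:
title            | author
-----------------+-------
Stone Bridges    | Adams 
The Red Mountain | Wright
The Old House    | Baker 
River Crossing   | Baker 
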